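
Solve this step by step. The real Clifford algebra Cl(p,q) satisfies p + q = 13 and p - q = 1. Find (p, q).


We need p + q = 13 and p - q = 1.
Adding: 2p = 13 + 1 = 14, so p = 7.
Then q = 13 - 7 = 6.
(p, q) = (7, 6)


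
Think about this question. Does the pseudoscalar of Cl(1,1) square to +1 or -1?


The pseudoscalar I = e1...e_n (product of all n generators) of Cl(p,q) satisfies I^2 = (-1)^(q + n(n-1)/2).
p = 1, q = 1, n = p + q = 2
n(n-1)/2 = 2 * 1 / 2 = 1
Exponent = q + n(n-1)/2 = 1 + 1 = 2
I^2 = (-1)^2 = +1


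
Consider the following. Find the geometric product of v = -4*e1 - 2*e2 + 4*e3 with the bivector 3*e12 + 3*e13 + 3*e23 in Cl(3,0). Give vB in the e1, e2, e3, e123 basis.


vB has grade-1 (vector) and grade-3 (trivector) parts: vB = (v _| B) + (v ^ B).
Vector part <vB>_1:
  e1: -v2*b12 - v3*b13 = -(-2)*(3) - (4)*(3) = -6
  e2: v1*b12 - v3*b23 = (-4)*(3) - (4)*(3) = -24
  e3: v1*b13 + v2*b23 = (-4)*(3) + (-2)*(3) = -18
Trivector part <vB>_3:
  e123: v1*b23 - v2*b13 + v3*b12 = (-4)*(3) - (-2)*(3) + (4)*(3) = 6
vB = -6*e1 - 24*e2 - 18*e3 + 6*e123


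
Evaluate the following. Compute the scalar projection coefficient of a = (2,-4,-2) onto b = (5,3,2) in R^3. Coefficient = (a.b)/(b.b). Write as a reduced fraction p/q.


Projection coefficient = (a . b) / (b . b)
a . b = 2*5 + (-4)*3 + (-2)*2
= 10 + (-12) + (-4) = -6
b . b = 5^2 + 3^2 + 2^2
= 25 + 9 + 4 = 38
Coefficient = -6/38
In lowest terms: -3/19


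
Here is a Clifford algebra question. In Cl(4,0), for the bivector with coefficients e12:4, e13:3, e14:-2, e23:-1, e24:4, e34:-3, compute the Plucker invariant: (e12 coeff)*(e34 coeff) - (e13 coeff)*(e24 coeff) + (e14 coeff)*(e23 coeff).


Plucker relation: af - be + cd
a*f = 4*(-3) = -12
b*e = 3*4 = 12
c*d = (-2)*(-1) = 2
af - be + cd = -12 - 12 + 2
= -22


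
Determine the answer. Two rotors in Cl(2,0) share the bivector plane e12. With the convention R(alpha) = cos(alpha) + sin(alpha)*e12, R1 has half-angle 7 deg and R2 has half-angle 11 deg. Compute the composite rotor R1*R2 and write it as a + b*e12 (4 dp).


Same-plane rotors commute and their half-angles add:
R1*R2 = cos(a1 + a2) + sin(a1 + a2)*e12.
a1 + a2 = 7 + 11 = 18 deg
cos(18 deg) = 0.9511
sin(18 deg) = 0.3090
R1*R2 = 0.9511 + 0.3090*e12


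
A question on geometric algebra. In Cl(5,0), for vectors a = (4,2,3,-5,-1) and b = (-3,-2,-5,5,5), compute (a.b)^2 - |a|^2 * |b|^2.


a . b = 4*(-3) + 2*(-2) + 3*(-5) + (-5)*5 + (-1)*5
= -12 + (-4) + (-15) + (-25) + (-5) = -61
|a|^2 = 4^2 + 2^2 + 3^2 + (-5)^2 + (-1)^2 = 55
|b|^2 = (-3)^2 + (-2)^2 + (-5)^2 + 5^2 + 5^2 = 88
(a.b)^2 = (-61)^2 = 3721
|a|^2 * |b|^2 = 55 * 88 = 4840
Result = 3721 - 4840 = -1119


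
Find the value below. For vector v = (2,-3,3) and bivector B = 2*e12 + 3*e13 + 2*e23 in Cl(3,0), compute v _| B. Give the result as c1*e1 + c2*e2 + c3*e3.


Left contraction v _| B = <vB>_1 (grade-1 part of the geometric product vB).
Using e1_|e12 = e2, e2_|e12 = -e1, e1_|e13 = e3, e3_|e13 = -e1, e2_|e23 = e3, e3_|e23 = -e2:
e1 coeff: -v2*b12 - v3*b13 = -(-3)*(2) - (3)*(3) = -3
e2 coeff: v1*b12 - v3*b23 = (2)*(2) - (3)*(2) = -2
e3 coeff: v1*b13 + v2*b23 = (2)*(3) + (-3)*(2) = 0
v _| B = -3*e1 - 2*e2 + 0*e3


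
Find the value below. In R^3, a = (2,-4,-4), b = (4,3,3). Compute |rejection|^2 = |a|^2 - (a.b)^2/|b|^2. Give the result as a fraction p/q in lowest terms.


|a|^2 = 2^2 + (-4)^2 + (-4)^2 = 36
|b|^2 = 4^2 + 3^2 + 3^2 = 34
a . b = 2*4 + (-4)*3 + (-4)*3 = -16
(a.b)^2 = (-16)^2 = 256
|rej|^2 = 36 - 256/34
= (1224 - 256)/34
= 968/34
In lowest terms: 484/17


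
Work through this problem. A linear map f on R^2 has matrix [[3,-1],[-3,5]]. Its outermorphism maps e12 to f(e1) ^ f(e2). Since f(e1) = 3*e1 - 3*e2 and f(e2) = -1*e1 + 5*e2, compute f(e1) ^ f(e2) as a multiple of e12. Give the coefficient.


The outermorphism of a linear map f sends e1^e2 to f(e1)^f(e2).
f(e1) = 3*e1 - 3*e2
f(e2) = -1*e1 + 5*e2
f(e1) ^ f(e2) = (3*e1 - 3*e2) ^ (-1*e1 + 5*e2)
= 3*5*e12 + (-3)*(-1)*e21
= (15 - 3)*e12
= 12*e12
Coefficient = 12


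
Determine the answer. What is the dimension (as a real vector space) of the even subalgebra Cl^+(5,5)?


Even subalgebra dimension = 2^(n-1)
n = 5 + 5 = 10
2^(10 - 1) = 2^9 = 512
Verification: sum of C(10,k) for even k = 1 + 45 + 210 + 210 + 45 + 1 = 512
Result = 512


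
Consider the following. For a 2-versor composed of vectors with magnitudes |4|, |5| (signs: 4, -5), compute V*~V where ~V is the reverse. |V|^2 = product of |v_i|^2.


Each vector v_i has |v_i|^2 = s_i^2
Squared scales: 4^2 = 16, (-5)^2 = 25
|V|^2 = 16 * 25
= 400


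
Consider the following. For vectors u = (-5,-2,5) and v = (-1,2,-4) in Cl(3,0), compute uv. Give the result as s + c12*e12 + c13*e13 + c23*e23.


In Cl(3,0): e_i^2 = 1, e_ie_j = -e_je_i for i != j.
Scalar part = u . v = (-5)*(-1) + (-2)*2 + 5*(-4)
= 5 + (-4) + (-20) = -19
e12 coeff = (-5)*2 - (-2)*(-1) = -10 - 2 = -12
e13 coeff = (-5)*(-4) - 5*(-1) = 20 - (-5) = 25
e23 coeff = (-2)*(-4) - 5*2 = 8 - 10 = -2
uv = -19 - 12*e12 + 25*e13 - 2*e23


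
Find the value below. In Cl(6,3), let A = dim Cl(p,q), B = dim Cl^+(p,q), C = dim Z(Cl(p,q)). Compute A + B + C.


n = 6 + 3 = 9
Total dim = 2^9 = 512
Even subalgebra dim = 2^8 = 256
n is odd, so center dim = 2
Sum = 512 + 256 + 2 = 770


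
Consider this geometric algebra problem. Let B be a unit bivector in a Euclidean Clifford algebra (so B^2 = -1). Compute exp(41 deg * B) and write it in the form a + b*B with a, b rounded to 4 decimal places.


For a unit bivector B with B^2 = -1, the exponential series gives
e^(theta*B) = cos(theta) + sin(theta)*B (the GA analogue of Euler's formula).
theta = 41 degrees = 0.715585 rad
cos(41 deg) = 0.7547
sin(41 deg) = 0.6561
exp(theta*B) = 0.7547 + 0.6561*B


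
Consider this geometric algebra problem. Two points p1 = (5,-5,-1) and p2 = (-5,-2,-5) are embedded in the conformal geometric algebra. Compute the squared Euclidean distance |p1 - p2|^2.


p1 - p2 = (10, -3, 4)
|p1 - p2|^2 = 10^2 + (-3)^2 + 4^2
= 100 + 9 + 16
= 125


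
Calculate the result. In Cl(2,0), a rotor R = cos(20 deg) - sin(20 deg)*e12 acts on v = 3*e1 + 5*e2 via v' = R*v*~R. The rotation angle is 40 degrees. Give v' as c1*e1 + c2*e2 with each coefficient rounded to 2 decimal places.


Rotor R = cos(20deg) - sin(20deg)*e12
Rotation angle theta = 2 * 20 = 40 degrees
v' = R*v*~R rotates v by theta.
cos(40deg) = 0.7660, sin(40deg) = 0.6428
v'_1 = 3*cos(40deg) - 5*sin(40deg)
= 3*0.7660 - 5*0.6428
= -0.92
v'_2 = 3*sin(40deg) + 5*cos(40deg)
= 3*0.6428 + 5*0.7660
= 5.76
v' = -0.92*e1 + 5.76*e2


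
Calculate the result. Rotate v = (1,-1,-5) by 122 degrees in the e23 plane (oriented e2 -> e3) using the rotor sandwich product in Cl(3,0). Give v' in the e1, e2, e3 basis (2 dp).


Rotor R = cos(61deg) - sin(61deg)*e23
Rotation angle theta = 2 * 61 = 122 degrees in the e23 plane (e2 -> e3).
The component perpendicular to the plane (e1) is invariant: v'_1 = v1 = 1.00
cos(122deg) = -0.5299, sin(122deg) = 0.8480
v'_2 = v2*cos(theta) - v3*sin(theta) = -1*(-0.5299) - (-5)*0.8480 = 4.77
v'_3 = v2*sin(theta) + v3*cos(theta) = -1*0.8480 + (-5)*(-0.5299) = 1.80
v' = 1.00*e1 + 4.77*e2 + 1.80*e3


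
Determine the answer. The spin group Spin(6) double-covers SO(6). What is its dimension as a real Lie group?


Spin(n) double-covers SO(n); both have Lie algebra so(n) of dimension n(n-1)/2.
n = 6
n(n-1) = 6 * 5 = 30
dim Spin(6) = 30/2 = 15


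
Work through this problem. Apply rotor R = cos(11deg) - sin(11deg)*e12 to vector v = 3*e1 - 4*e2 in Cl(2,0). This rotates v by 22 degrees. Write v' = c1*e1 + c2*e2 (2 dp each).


Rotor R = cos(11deg) - sin(11deg)*e12
Rotation angle theta = 2 * 11 = 22 degrees
v' = R*v*~R rotates v by theta.
cos(22deg) = 0.9272, sin(22deg) = 0.3746
v'_1 = 3*cos(22deg) - (-4)*sin(22deg)
= 3*0.9272 - (-4)*0.3746
= 4.28
v'_2 = 3*sin(22deg) + (-4)*cos(22deg)
= 3*0.3746 + (-4)*0.9272
= -2.58
v' = 4.28*e1 - 2.58*e2


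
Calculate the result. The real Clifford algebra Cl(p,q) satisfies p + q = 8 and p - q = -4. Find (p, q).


We need p + q = 8 and p - q = -4.
Adding: 2p = 8 + (-4) = 4, so p = 2.
Then q = 8 - 2 = 6.
(p, q) = (2, 6)


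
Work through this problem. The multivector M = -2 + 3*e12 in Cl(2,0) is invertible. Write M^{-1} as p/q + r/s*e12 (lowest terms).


M = -2 + 3*e12, where e12^2 = -1.
Since M commutes with its reverse ~M = a - b*e12, M * ~M = a^2 - b^2*e12^2 = a^2 + b^2.
So M^{-1} = ~M / (a^2 + b^2) = (a - b*e12)/(a^2 + b^2).
a^2 + b^2 = 4 + 9 = 13
Scalar part = -2/13 = -2/13
Bivector coeff = -3/13 = -3/13
M^{-1} = -2/13 - 3/13*e12


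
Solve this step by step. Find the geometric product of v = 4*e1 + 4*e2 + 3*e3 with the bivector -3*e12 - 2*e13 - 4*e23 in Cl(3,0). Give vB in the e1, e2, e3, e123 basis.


vB has grade-1 (vector) and grade-3 (trivector) parts: vB = (v _| B) + (v ^ B).
Vector part <vB>_1:
  e1: -v2*b12 - v3*b13 = -(4)*(-3) - (3)*(-2) = 18
  e2: v1*b12 - v3*b23 = (4)*(-3) - (3)*(-4) = 0
  e3: v1*b13 + v2*b23 = (4)*(-2) + (4)*(-4) = -24
Trivector part <vB>_3:
  e123: v1*b23 - v2*b13 + v3*b12 = (4)*(-4) - (4)*(-2) + (3)*(-3) = -17
vB = 18*e1 + 0*e2 - 24*e3 - 17*e123


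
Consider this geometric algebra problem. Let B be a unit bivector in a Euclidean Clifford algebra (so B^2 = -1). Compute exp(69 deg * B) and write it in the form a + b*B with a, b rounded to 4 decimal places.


For a unit bivector B with B^2 = -1, the exponential series gives
e^(theta*B) = cos(theta) + sin(theta)*B (the GA analogue of Euler's formula).
theta = 69 degrees = 1.204277 rad
cos(69 deg) = 0.3584
sin(69 deg) = 0.9336
exp(theta*B) = 0.3584 + 0.9336*B


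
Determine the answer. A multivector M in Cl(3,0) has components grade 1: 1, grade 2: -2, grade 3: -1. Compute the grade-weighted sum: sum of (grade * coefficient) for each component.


Grade-weighted sum = sum of grade_k * coefficient_k
1*1 = 1
2*(-2) = -4
3*(-1) = -3
Total = 1 + (-4) + (-3) = -6


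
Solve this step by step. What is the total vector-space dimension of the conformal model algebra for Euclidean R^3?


The conformal model of R^3 uses Cl(4,1): the 3 Euclidean generators plus two extra orthogonal generators e+ (e+^2 = +1) and e- (e-^2 = -1), from which the null vectors e0, einf are built.
Number of generators m = 3 + 2 = 5.
dim Cl(p,q) = 2^m = 2^5 = 32


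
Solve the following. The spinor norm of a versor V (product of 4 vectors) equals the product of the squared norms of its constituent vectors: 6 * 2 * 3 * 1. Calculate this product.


Spinor norm N(V) = |v1|^2 * |v2|^2 * ... * |v4|^2
= 6 * 2 * 3 * 1
Running product: 6, 12, 36, 36
N(V) = 36


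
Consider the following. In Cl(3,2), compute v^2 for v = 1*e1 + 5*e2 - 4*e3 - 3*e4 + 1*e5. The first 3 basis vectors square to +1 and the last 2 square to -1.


v^2 = sum of c_i^2 * e_i^2
Positive signature terms (e_i^2 = +1): 1^2 + 5^2 + (-4)^2 = 42
Negative signature terms (e_j^2 = -1): (-3)^2 + 1^2 = 10
v^2 = 42 - 10 = 32


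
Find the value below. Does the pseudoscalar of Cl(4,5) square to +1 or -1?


The pseudoscalar I = e1...e_n (product of all n generators) of Cl(p,q) satisfies I^2 = (-1)^(q + n(n-1)/2).
p = 4, q = 5, n = p + q = 9
n(n-1)/2 = 9 * 8 / 2 = 36
Exponent = q + n(n-1)/2 = 5 + 36 = 41
I^2 = (-1)^41 = -1


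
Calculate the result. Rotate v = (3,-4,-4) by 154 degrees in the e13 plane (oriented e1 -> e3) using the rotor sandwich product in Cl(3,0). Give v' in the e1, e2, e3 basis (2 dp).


Rotor R = cos(77deg) - sin(77deg)*e13
Rotation angle theta = 2 * 77 = 154 degrees in the e13 plane (e1 -> e3).
The component perpendicular to the plane (e2) is invariant: v'_2 = v2 = -4.00
cos(154deg) = -0.8988, sin(154deg) = 0.4384
v'_1 = v1*cos(theta) - v3*sin(theta) = 3*(-0.8988) - (-4)*0.4384 = -0.94
v'_3 = v1*sin(theta) + v3*cos(theta) = 3*0.4384 + (-4)*(-0.8988) = 4.91
v' = -0.94*e1 - 4.00*e2 + 4.91*e3


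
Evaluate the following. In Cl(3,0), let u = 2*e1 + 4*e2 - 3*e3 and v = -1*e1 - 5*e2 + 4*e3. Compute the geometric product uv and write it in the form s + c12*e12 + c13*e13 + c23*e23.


In Cl(3,0): e_i^2 = 1, e_ie_j = -e_je_i for i != j.
Scalar part = u . v = 2*(-1) + 4*(-5) + (-3)*4
= -2 + (-20) + (-12) = -34
e12 coeff = 2*(-5) - 4*(-1) = -10 - (-4) = -6
e13 coeff = 2*4 - (-3)*(-1) = 8 - 3 = 5
e23 coeff = 4*4 - (-3)*(-5) = 16 - 15 = 1
uv = -34 - 6*e12 + 5*e13 + 1*e23


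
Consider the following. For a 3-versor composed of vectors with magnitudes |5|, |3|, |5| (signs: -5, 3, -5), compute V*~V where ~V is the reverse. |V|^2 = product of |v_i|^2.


Each vector v_i has |v_i|^2 = s_i^2
Squared scales: (-5)^2 = 25, 3^2 = 9, (-5)^2 = 25
|V|^2 = 25 * 9 * 25
= 5625


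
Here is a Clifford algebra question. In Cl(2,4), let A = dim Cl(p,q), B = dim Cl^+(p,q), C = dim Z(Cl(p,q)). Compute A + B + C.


n = 2 + 4 = 6
Total dim = 2^6 = 64
Even subalgebra dim = 2^5 = 32
n is even, so center dim = 1
Sum = 64 + 32 + 1 = 97


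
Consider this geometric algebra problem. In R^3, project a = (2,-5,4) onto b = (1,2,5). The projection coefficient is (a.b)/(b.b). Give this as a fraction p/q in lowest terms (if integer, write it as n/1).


Projection coefficient = (a . b) / (b . b)
a . b = 2*1 + (-5)*2 + 4*5
= 2 + (-10) + 20 = 12
b . b = 1^2 + 2^2 + 5^2
= 1 + 4 + 25 = 30
Coefficient = 12/30
In lowest terms: 2/5


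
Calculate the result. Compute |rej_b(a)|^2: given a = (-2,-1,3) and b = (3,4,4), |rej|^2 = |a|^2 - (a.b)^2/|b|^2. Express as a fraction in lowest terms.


|a|^2 = (-2)^2 + (-1)^2 + 3^2 = 14
|b|^2 = 3^2 + 4^2 + 4^2 = 41
a . b = (-2)*3 + (-1)*4 + 3*4 = 2
(a.b)^2 = 2^2 = 4
|rej|^2 = 14 - 4/41
= (574 - 4)/41
= 570/41
In lowest terms: 570/41


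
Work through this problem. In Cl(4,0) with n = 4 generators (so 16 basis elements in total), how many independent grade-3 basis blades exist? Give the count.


Number of grade-k basis blades in Cl(p,q) with n = p + q is C(n, k).
n = 4 + 0 = 4
C(4, 3) = 4! / (3! * 1!)
= 24 / (6 * 1)
= 4


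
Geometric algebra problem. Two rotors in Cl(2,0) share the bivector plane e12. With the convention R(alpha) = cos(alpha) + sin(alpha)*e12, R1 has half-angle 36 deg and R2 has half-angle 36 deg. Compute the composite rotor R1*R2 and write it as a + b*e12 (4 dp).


Same-plane rotors commute and their half-angles add:
R1*R2 = cos(a1 + a2) + sin(a1 + a2)*e12.
a1 + a2 = 36 + 36 = 72 deg
cos(72 deg) = 0.3090
sin(72 deg) = 0.9511
R1*R2 = 0.3090 + 0.9511*e12


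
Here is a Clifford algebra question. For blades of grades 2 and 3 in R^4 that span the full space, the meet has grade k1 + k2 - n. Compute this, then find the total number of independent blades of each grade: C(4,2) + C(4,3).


Meet grade = grade(A) + grade(B) - n
= 2 + 3 - 4 = 1
C(4,2) = 6
C(4,3) = 4
dim_A + dim_B = 6 + 4 = 10


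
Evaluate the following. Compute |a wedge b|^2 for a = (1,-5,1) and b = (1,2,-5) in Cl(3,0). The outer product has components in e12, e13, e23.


a wedge b = (a1*b2 - a2*b1)*e12 + (a1*b3 - a3*b1)*e13 + (a2*b3 - a3*b2)*e23
e12 coeff: 1*2 - (-5)*1 = 2 - (-5) = 7
e13 coeff: 1*(-5) - 1*1 = -5 - 1 = -6
e23 coeff: (-5)*(-5) - 1*2 = 25 - 2 = 23
|a wedge b|^2 = 7^2 + (-6)^2 + 23^2
= 49 + 36 + 529
= 614


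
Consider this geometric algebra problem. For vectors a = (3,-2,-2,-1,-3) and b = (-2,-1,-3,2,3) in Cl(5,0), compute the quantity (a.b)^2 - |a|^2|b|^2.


a . b = 3*(-2) + (-2)*(-1) + (-2)*(-3) + (-1)*2 + (-3)*3
= -6 + 2 + 6 + (-2) + (-9) = -9
|a|^2 = 3^2 + (-2)^2 + (-2)^2 + (-1)^2 + (-3)^2 = 27
|b|^2 = (-2)^2 + (-1)^2 + (-3)^2 + 2^2 + 3^2 = 27
(a.b)^2 = (-9)^2 = 81
|a|^2 * |b|^2 = 27 * 27 = 729
Result = 81 - 729 = -648


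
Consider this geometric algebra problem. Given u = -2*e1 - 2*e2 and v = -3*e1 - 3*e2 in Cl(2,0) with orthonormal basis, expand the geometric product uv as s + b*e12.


Expand: (-2*e1 - 2*e2)(-3*e1 - 3*e2)
= (-2)*(-3)*e1e1 + (-2)*(-3)*e1e2 + (-2)*(-3)*e2e1 + (-2)*(-3)*e2e2
Using e1^2 = e2^2 = 1, e2e1 = -e1e2:
Scalar part s = (-2)*(-3) + (-2)*(-3) = 6 + 6 = 12
Bivector part b = (-2)*(-3) - (-2)*(-3) = 6 - 6 = 0
uv = 12 + 0*e12


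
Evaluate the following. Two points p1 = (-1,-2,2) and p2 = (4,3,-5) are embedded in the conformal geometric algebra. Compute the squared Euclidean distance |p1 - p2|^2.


p1 - p2 = (-5, -5, 7)
|p1 - p2|^2 = (-5)^2 + (-5)^2 + 7^2
= 25 + 25 + 49
= 99


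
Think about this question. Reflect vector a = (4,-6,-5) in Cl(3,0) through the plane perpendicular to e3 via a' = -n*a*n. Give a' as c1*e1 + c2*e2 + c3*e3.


Reflection formula: a' = -n*a*n, with n = e3 (unit vector, n^2 = 1).
For reflection through hyperplane perp to e3:
The component along e3 flips sign, others stay.
a = (4, -6, -5)
a' = (4, -6, 5)
a' = 4*e1 - 6*e2 + 5*e3


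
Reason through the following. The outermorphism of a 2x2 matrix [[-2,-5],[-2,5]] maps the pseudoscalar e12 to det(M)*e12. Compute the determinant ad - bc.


The outermorphism of a linear map f sends e1^e2 to f(e1)^f(e2).
f(e1) = -2*e1 - 2*e2
f(e2) = -5*e1 + 5*e2
f(e1) ^ f(e2) = (-2*e1 - 2*e2) ^ (-5*e1 + 5*e2)
= (-2)*5*e12 + (-2)*(-5)*e21
= (-10 - 10)*e12
= -20*e12
Coefficient = -20


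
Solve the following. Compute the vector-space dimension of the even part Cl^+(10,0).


Even subalgebra dimension = 2^(n-1)
n = 10 + 0 = 10
2^(10 - 1) = 2^9 = 512
Verification: sum of C(10,k) for even k = 1 + 45 + 210 + 210 + 45 + 1 = 512
Result = 512


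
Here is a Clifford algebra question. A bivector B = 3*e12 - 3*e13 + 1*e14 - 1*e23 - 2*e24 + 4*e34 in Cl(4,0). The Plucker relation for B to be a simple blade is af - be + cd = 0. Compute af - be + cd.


Plucker relation: af - be + cd
a*f = 3*4 = 12
b*e = (-3)*(-2) = 6
c*d = 1*(-1) = -1
af - be + cd = 12 - 6 + (-1)
= 5


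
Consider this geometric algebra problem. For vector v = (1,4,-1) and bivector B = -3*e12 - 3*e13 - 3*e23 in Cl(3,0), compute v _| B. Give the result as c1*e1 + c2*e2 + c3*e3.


Left contraction v _| B = <vB>_1 (grade-1 part of the geometric product vB).
Using e1_|e12 = e2, e2_|e12 = -e1, e1_|e13 = e3, e3_|e13 = -e1, e2_|e23 = e3, e3_|e23 = -e2:
e1 coeff: -v2*b12 - v3*b13 = -(4)*(-3) - (-1)*(-3) = 9
e2 coeff: v1*b12 - v3*b23 = (1)*(-3) - (-1)*(-3) = -6
e3 coeff: v1*b13 + v2*b23 = (1)*(-3) + (4)*(-3) = -15
v _| B = 9*e1 - 6*e2 - 15*e3


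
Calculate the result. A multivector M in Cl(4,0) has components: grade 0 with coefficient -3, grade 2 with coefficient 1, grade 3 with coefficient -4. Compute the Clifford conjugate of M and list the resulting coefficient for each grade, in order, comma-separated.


Clifford conjugate sign for grade k: (-1)^(k(k+1)/2)
Grade 0: (-1)^(0*1/2) = (-1)^0 = 1, coeff -3 -> -3
Grade 2: (-1)^(2*3/2) = (-1)^3 = -1, coeff 1 -> -1
Grade 3: (-1)^(3*4/2) = (-1)^6 = 1, coeff -4 -> -4
Conjugated coefficients: -3, -1, -4


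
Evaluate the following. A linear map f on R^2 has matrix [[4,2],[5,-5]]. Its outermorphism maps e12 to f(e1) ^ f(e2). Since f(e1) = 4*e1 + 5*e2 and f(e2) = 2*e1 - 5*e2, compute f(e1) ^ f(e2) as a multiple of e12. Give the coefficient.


The outermorphism of a linear map f sends e1^e2 to f(e1)^f(e2).
f(e1) = 4*e1 + 5*e2
f(e2) = 2*e1 - 5*e2
f(e1) ^ f(e2) = (4*e1 + 5*e2) ^ (2*e1 - 5*e2)
= 4*(-5)*e12 + 5*2*e21
= (-20 - 10)*e12
= -30*e12
Coefficient = -30


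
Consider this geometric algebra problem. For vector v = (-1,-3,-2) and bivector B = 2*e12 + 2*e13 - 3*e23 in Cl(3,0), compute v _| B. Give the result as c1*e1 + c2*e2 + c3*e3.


Left contraction v _| B = <vB>_1 (grade-1 part of the geometric product vB).
Using e1_|e12 = e2, e2_|e12 = -e1, e1_|e13 = e3, e3_|e13 = -e1, e2_|e23 = e3, e3_|e23 = -e2:
e1 coeff: -v2*b12 - v3*b13 = -(-3)*(2) - (-2)*(2) = 10
e2 coeff: v1*b12 - v3*b23 = (-1)*(2) - (-2)*(-3) = -8
e3 coeff: v1*b13 + v2*b23 = (-1)*(2) + (-3)*(-3) = 7
v _| B = 10*e1 - 8*e2 + 7*e3


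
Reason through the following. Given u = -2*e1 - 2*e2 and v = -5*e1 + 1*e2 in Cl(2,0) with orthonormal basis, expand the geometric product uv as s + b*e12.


Expand: (-2*e1 - 2*e2)(-5*e1 + 1*e2)
= (-2)*(-5)*e1e1 + (-2)*1*e1e2 + (-2)*(-5)*e2e1 + (-2)*1*e2e2
Using e1^2 = e2^2 = 1, e2e1 = -e1e2:
Scalar part s = (-2)*(-5) + (-2)*1 = 10 + (-2) = 8
Bivector part b = (-2)*1 - (-2)*(-5) = -2 - 10 = -12
uv = 8 - 12*e12


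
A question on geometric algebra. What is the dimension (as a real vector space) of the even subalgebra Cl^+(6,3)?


Even subalgebra dimension = 2^(n-1)
n = 6 + 3 = 9
2^(9 - 1) = 2^8 = 256
Verification: sum of C(9,k) for even k = 1 + 36 + 126 + 84 + 9 = 256
Result = 256


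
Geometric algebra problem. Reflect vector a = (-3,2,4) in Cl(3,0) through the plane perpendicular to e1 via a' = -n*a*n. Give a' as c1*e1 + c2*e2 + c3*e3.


Reflection formula: a' = -n*a*n, with n = e1 (unit vector, n^2 = 1).
For reflection through hyperplane perp to e1:
The component along e1 flips sign, others stay.
a = (-3, 2, 4)
a' = (3, 2, 4)
a' = 3*e1 + 2*e2 + 4*e3


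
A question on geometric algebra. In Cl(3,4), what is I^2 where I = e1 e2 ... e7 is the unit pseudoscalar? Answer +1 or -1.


The pseudoscalar I = e1...e_n (product of all n generators) of Cl(p,q) satisfies I^2 = (-1)^(q + n(n-1)/2).
p = 3, q = 4, n = p + q = 7
n(n-1)/2 = 7 * 6 / 2 = 21
Exponent = q + n(n-1)/2 = 4 + 21 = 25
I^2 = (-1)^25 = -1


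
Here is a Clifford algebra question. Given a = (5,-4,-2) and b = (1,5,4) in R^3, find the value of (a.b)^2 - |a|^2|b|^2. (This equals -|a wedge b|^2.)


a . b = 5*1 + (-4)*5 + (-2)*4
= 5 + (-20) + (-8) = -23
|a|^2 = 5^2 + (-4)^2 + (-2)^2 = 45
|b|^2 = 1^2 + 5^2 + 4^2 = 42
(a.b)^2 = (-23)^2 = 529
|a|^2 * |b|^2 = 45 * 42 = 1890
Result = 529 - 1890 = -1361


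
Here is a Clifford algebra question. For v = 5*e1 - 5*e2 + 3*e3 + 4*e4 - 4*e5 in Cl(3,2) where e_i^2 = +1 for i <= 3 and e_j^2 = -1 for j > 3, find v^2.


v^2 = sum of c_i^2 * e_i^2
Positive signature terms (e_i^2 = +1): 5^2 + (-5)^2 + 3^2 = 59
Negative signature terms (e_j^2 = -1): 4^2 + (-4)^2 = 32
v^2 = 59 - 32 = 27


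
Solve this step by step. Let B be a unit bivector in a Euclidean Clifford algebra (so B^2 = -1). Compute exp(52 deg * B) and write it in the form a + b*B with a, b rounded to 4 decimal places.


For a unit bivector B with B^2 = -1, the exponential series gives
e^(theta*B) = cos(theta) + sin(theta)*B (the GA analogue of Euler's formula).
theta = 52 degrees = 0.907571 rad
cos(52 deg) = 0.6157
sin(52 deg) = 0.7880
exp(theta*B) = 0.6157 + 0.7880*B


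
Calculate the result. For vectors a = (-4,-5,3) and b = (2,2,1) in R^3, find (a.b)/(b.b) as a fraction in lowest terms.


Projection coefficient = (a . b) / (b . b)
a . b = (-4)*2 + (-5)*2 + 3*1
= -8 + (-10) + 3 = -15
b . b = 2^2 + 2^2 + 1^2
= 4 + 4 + 1 = 9
Coefficient = -15/9
In lowest terms: -5/3


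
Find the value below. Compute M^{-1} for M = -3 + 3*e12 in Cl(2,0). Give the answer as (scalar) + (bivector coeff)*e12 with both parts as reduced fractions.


M = -3 + 3*e12, where e12^2 = -1.
Since M commutes with its reverse ~M = a - b*e12, M * ~M = a^2 - b^2*e12^2 = a^2 + b^2.
So M^{-1} = ~M / (a^2 + b^2) = (a - b*e12)/(a^2 + b^2).
a^2 + b^2 = 9 + 9 = 18
Scalar part = -3/18 = -1/6
Bivector coeff = -3/18 = -1/6
M^{-1} = -1/6 - 1/6*e12


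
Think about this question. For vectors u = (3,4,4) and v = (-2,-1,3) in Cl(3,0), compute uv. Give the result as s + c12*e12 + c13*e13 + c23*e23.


In Cl(3,0): e_i^2 = 1, e_ie_j = -e_je_i for i != j.
Scalar part = u . v = 3*(-2) + 4*(-1) + 4*3
= -6 + (-4) + 12 = 2
e12 coeff = 3*(-1) - 4*(-2) = -3 - (-8) = 5
e13 coeff = 3*3 - 4*(-2) = 9 - (-8) = 17
e23 coeff = 4*3 - 4*(-1) = 12 - (-4) = 16
uv = 2 + 5*e12 + 17*e13 + 16*e23


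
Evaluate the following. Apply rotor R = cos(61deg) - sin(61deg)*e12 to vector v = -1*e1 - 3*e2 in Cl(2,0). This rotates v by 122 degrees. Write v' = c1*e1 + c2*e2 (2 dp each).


Rotor R = cos(61deg) - sin(61deg)*e12
Rotation angle theta = 2 * 61 = 122 degrees
v' = R*v*~R rotates v by theta.
cos(122deg) = -0.5299, sin(122deg) = 0.8480
v'_1 = -1*cos(122deg) - (-3)*sin(122deg)
= -1*(-0.5299) - (-3)*0.8480
= 3.07
v'_2 = -1*sin(122deg) + (-3)*cos(122deg)
= -1*0.8480 + (-3)*(-0.5299)
= 0.74
v' = 3.07*e1 + 0.74*e2


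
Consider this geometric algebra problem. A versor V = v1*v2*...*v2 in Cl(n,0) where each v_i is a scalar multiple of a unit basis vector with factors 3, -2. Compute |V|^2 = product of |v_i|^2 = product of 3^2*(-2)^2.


Each vector v_i has |v_i|^2 = s_i^2
Squared scales: 3^2 = 9, (-2)^2 = 4
|V|^2 = 9 * 4
= 36


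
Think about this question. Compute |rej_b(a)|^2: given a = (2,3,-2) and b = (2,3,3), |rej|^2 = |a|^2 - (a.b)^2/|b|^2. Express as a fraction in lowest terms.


|a|^2 = 2^2 + 3^2 + (-2)^2 = 17
|b|^2 = 2^2 + 3^2 + 3^2 = 22
a . b = 2*2 + 3*3 + (-2)*3 = 7
(a.b)^2 = 7^2 = 49
|rej|^2 = 17 - 49/22
= (374 - 49)/22
= 325/22
In lowest terms: 325/22


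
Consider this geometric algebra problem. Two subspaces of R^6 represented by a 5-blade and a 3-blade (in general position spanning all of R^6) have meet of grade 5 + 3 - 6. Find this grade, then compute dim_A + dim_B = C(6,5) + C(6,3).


Meet grade = grade(A) + grade(B) - n
= 5 + 3 - 6 = 2
C(6,5) = 6
C(6,3) = 20
dim_A + dim_B = 6 + 20 = 26


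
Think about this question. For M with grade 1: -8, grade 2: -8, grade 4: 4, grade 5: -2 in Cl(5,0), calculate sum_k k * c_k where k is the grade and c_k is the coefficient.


Grade-weighted sum = sum of grade_k * coefficient_k
1*(-8) = -8
2*(-8) = -16
4*4 = 16
5*(-2) = -10
Total = -8 + (-16) + 16 + (-10) = -18


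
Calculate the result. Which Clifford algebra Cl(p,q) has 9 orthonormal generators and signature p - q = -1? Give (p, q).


We need p + q = 9 and p - q = -1.
Adding: 2p = 9 + (-1) = 8, so p = 4.
Then q = 9 - 4 = 5.
(p, q) = (4, 5)


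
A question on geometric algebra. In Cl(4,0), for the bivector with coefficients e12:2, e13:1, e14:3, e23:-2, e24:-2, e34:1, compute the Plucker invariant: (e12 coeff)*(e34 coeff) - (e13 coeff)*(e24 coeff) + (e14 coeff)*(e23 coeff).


Plucker relation: af - be + cd
a*f = 2*1 = 2
b*e = 1*(-2) = -2
c*d = 3*(-2) = -6
af - be + cd = 2 - (-2) + (-6)
= -2


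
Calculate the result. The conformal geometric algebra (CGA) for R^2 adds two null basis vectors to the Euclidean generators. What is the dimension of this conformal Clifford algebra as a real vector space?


The conformal model of R^2 uses Cl(3,1): the 2 Euclidean generators plus two extra orthogonal generators e+ (e+^2 = +1) and e- (e-^2 = -1), from which the null vectors e0, einf are built.
Number of generators m = 2 + 2 = 4.
dim Cl(p,q) = 2^m = 2^4 = 16


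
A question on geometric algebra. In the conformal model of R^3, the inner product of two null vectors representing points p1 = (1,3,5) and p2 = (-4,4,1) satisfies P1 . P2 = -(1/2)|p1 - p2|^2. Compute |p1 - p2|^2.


p1 - p2 = (5, -1, 4)
|p1 - p2|^2 = 5^2 + (-1)^2 + 4^2
= 25 + 1 + 16
= 42


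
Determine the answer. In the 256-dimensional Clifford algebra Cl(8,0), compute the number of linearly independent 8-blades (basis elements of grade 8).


Number of grade-k basis blades in Cl(p,q) with n = p + q is C(n, k).
n = 8 + 0 = 8
C(8, 8) = 8! / (8! * 0!)
= 40320 / (40320 * 1)
= 1


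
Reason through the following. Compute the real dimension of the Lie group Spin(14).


Spin(n) double-covers SO(n); both have Lie algebra so(n) of dimension n(n-1)/2.
n = 14
n(n-1) = 14 * 13 = 182
dim Spin(14) = 182/2 = 91


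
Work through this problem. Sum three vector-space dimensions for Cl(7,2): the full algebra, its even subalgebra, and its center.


n = 7 + 2 = 9
Total dim = 2^9 = 512
Even subalgebra dim = 2^8 = 256
n is odd, so center dim = 2
Sum = 512 + 256 + 2 = 770


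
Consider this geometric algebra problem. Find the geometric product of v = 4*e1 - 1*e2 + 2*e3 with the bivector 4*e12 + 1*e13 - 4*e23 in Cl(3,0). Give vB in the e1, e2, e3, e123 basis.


vB has grade-1 (vector) and grade-3 (trivector) parts: vB = (v _| B) + (v ^ B).
Vector part <vB>_1:
  e1: -v2*b12 - v3*b13 = -(-1)*(4) - (2)*(1) = 2
  e2: v1*b12 - v3*b23 = (4)*(4) - (2)*(-4) = 24
  e3: v1*b13 + v2*b23 = (4)*(1) + (-1)*(-4) = 8
Trivector part <vB>_3:
  e123: v1*b23 - v2*b13 + v3*b12 = (4)*(-4) - (-1)*(1) + (2)*(4) = -7
vB = 2*e1 + 24*e2 + 8*e3 - 7*e123


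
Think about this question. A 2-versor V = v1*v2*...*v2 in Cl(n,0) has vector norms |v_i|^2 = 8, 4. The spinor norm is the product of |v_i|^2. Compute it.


Spinor norm N(V) = |v1|^2 * |v2|^2 * ... * |v2|^2
= 8 * 4
Running product: 8, 32
N(V) = 32


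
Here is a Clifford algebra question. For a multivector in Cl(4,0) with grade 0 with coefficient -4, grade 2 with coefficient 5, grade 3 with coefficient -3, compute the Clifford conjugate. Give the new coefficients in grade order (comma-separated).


Clifford conjugate sign for grade k: (-1)^(k(k+1)/2)
Grade 0: (-1)^(0*1/2) = (-1)^0 = 1, coeff -4 -> -4
Grade 2: (-1)^(2*3/2) = (-1)^3 = -1, coeff 5 -> -5
Grade 3: (-1)^(3*4/2) = (-1)^6 = 1, coeff -3 -> -3
Conjugated coefficients: -4, -5, -3


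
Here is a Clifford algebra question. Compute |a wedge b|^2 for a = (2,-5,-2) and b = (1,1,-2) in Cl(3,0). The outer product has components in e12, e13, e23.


a wedge b = (a1*b2 - a2*b1)*e12 + (a1*b3 - a3*b1)*e13 + (a2*b3 - a3*b2)*e23
e12 coeff: 2*1 - (-5)*1 = 2 - (-5) = 7
e13 coeff: 2*(-2) - (-2)*1 = -4 - (-2) = -2
e23 coeff: (-5)*(-2) - (-2)*1 = 10 - (-2) = 12
|a wedge b|^2 = 7^2 + (-2)^2 + 12^2
= 49 + 4 + 144
= 197


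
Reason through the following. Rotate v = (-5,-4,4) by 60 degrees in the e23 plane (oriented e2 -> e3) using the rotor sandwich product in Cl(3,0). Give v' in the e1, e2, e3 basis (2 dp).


Rotor R = cos(30deg) - sin(30deg)*e23
Rotation angle theta = 2 * 30 = 60 degrees in the e23 plane (e2 -> e3).
The component perpendicular to the plane (e1) is invariant: v'_1 = v1 = -5.00
cos(60deg) = 0.5000, sin(60deg) = 0.8660
v'_2 = v2*cos(theta) - v3*sin(theta) = -4*0.5000 - 4*0.8660 = -5.46
v'_3 = v2*sin(theta) + v3*cos(theta) = -4*0.8660 + 4*0.5000 = -1.46
v' = -5.00*e1 - 5.46*e2 - 1.46*e3


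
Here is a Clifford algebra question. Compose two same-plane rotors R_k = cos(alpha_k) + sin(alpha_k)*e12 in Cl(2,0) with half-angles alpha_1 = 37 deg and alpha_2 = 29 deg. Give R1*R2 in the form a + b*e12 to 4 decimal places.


Same-plane rotors commute and their half-angles add:
R1*R2 = cos(a1 + a2) + sin(a1 + a2)*e12.
a1 + a2 = 37 + 29 = 66 deg
cos(66 deg) = 0.4067
sin(66 deg) = 0.9135
R1*R2 = 0.4067 + 0.9135*e12


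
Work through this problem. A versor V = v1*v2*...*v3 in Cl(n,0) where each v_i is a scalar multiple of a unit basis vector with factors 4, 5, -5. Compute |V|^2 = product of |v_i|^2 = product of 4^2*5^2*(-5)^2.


Each vector v_i has |v_i|^2 = s_i^2
Squared scales: 4^2 = 16, 5^2 = 25, (-5)^2 = 25
|V|^2 = 16 * 25 * 25
= 10000


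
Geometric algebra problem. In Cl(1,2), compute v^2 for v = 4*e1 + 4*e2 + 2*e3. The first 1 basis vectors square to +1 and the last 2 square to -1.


v^2 = sum of c_i^2 * e_i^2
Positive signature terms (e_i^2 = +1): 4^2 = 16
Negative signature terms (e_j^2 = -1): 4^2 + 2^2 = 20
v^2 = 16 - 20 = -4


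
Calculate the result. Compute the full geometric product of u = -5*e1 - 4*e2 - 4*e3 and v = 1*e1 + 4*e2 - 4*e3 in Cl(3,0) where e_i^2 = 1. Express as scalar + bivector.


In Cl(3,0): e_i^2 = 1, e_ie_j = -e_je_i for i != j.
Scalar part = u . v = (-5)*1 + (-4)*4 + (-4)*(-4)
= -5 + (-16) + 16 = -5
e12 coeff = (-5)*4 - (-4)*1 = -20 - (-4) = -16
e13 coeff = (-5)*(-4) - (-4)*1 = 20 - (-4) = 24
e23 coeff = (-4)*(-4) - (-4)*4 = 16 - (-16) = 32
uv = -5 - 16*e12 + 24*e13 + 32*e23


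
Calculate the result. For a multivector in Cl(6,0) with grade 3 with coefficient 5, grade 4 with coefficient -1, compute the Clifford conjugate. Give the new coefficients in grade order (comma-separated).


Clifford conjugate sign for grade k: (-1)^(k(k+1)/2)
Grade 3: (-1)^(3*4/2) = (-1)^6 = 1, coeff 5 -> 5
Grade 4: (-1)^(4*5/2) = (-1)^10 = 1, coeff -1 -> -1
Conjugated coefficients: 5, -1


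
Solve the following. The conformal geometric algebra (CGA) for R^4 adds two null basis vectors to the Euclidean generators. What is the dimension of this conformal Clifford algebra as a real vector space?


The conformal model of R^4 uses Cl(5,1): the 4 Euclidean generators plus two extra orthogonal generators e+ (e+^2 = +1) and e- (e-^2 = -1), from which the null vectors e0, einf are built.
Number of generators m = 4 + 2 = 6.
dim Cl(p,q) = 2^m = 2^6 = 64


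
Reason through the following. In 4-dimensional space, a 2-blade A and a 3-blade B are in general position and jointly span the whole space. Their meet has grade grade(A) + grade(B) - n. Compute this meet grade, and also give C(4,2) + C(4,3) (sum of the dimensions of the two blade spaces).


Meet grade = grade(A) + grade(B) - n
= 2 + 3 - 4 = 1
C(4,2) = 6
C(4,3) = 4
dim_A + dim_B = 6 + 4 = 10


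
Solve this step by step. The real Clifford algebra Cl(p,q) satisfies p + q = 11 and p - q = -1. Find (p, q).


We need p + q = 11 and p - q = -1.
Adding: 2p = 11 + (-1) = 10, so p = 5.
Then q = 11 - 5 = 6.
(p, q) = (5, 6)


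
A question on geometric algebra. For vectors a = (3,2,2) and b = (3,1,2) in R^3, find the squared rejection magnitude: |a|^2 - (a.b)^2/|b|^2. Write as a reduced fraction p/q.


|a|^2 = 3^2 + 2^2 + 2^2 = 17
|b|^2 = 3^2 + 1^2 + 2^2 = 14
a . b = 3*3 + 2*1 + 2*2 = 15
(a.b)^2 = 15^2 = 225
|rej|^2 = 17 - 225/14
= (238 - 225)/14
= 13/14
In lowest terms: 13/14


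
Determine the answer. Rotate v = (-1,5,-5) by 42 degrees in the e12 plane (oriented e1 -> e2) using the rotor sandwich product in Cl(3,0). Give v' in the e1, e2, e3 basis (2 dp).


Rotor R = cos(21deg) - sin(21deg)*e12
Rotation angle theta = 2 * 21 = 42 degrees in the e12 plane (e1 -> e2).
The component perpendicular to the plane (e3) is invariant: v'_3 = v3 = -5.00
cos(42deg) = 0.7431, sin(42deg) = 0.6691
v'_1 = v1*cos(theta) - v2*sin(theta) = -1*0.7431 - 5*0.6691 = -4.09
v'_2 = v1*sin(theta) + v2*cos(theta) = -1*0.6691 + 5*0.7431 = 3.05
v' = -4.09*e1 + 3.05*e2 - 5.00*e3


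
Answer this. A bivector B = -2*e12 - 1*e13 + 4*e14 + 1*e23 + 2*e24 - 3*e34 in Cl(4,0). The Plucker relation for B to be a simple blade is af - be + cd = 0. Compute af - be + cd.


Plucker relation: af - be + cd
a*f = (-2)*(-3) = 6
b*e = (-1)*2 = -2
c*d = 4*1 = 4
af - be + cd = 6 - (-2) + 4
= 12


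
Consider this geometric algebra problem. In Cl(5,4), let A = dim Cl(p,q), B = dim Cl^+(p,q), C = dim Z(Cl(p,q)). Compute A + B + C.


n = 5 + 4 = 9
Total dim = 2^9 = 512
Even subalgebra dim = 2^8 = 256
n is odd, so center dim = 2
Sum = 512 + 256 + 2 = 770


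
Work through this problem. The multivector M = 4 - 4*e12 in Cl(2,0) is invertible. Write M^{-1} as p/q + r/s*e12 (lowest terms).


M = 4 - 4*e12, where e12^2 = -1.
Since M commutes with its reverse ~M = a - b*e12, M * ~M = a^2 - b^2*e12^2 = a^2 + b^2.
So M^{-1} = ~M / (a^2 + b^2) = (a - b*e12)/(a^2 + b^2).
a^2 + b^2 = 16 + 16 = 32
Scalar part = 4/32 = 1/8
Bivector coeff = 4/32 = 1/8
M^{-1} = 1/8 + 1/8*e12


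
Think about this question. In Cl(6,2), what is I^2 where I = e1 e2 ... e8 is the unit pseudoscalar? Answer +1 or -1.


The pseudoscalar I = e1...e_n (product of all n generators) of Cl(p,q) satisfies I^2 = (-1)^(q + n(n-1)/2).
p = 6, q = 2, n = p + q = 8
n(n-1)/2 = 8 * 7 / 2 = 28
Exponent = q + n(n-1)/2 = 2 + 28 = 30
I^2 = (-1)^30 = +1


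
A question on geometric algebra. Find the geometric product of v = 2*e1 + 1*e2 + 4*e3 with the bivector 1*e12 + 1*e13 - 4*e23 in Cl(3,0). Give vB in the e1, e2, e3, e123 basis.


vB has grade-1 (vector) and grade-3 (trivector) parts: vB = (v _| B) + (v ^ B).
Vector part <vB>_1:
  e1: -v2*b12 - v3*b13 = -(1)*(1) - (4)*(1) = -5
  e2: v1*b12 - v3*b23 = (2)*(1) - (4)*(-4) = 18
  e3: v1*b13 + v2*b23 = (2)*(1) + (1)*(-4) = -2
Trivector part <vB>_3:
  e123: v1*b23 - v2*b13 + v3*b12 = (2)*(-4) - (1)*(1) + (4)*(1) = -5
vB = -5*e1 + 18*e2 - 2*e3 - 5*e123


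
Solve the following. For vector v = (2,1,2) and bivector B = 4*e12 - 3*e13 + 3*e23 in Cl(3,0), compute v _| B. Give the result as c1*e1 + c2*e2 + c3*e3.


Left contraction v _| B = <vB>_1 (grade-1 part of the geometric product vB).
Using e1_|e12 = e2, e2_|e12 = -e1, e1_|e13 = e3, e3_|e13 = -e1, e2_|e23 = e3, e3_|e23 = -e2:
e1 coeff: -v2*b12 - v3*b13 = -(1)*(4) - (2)*(-3) = 2
e2 coeff: v1*b12 - v3*b23 = (2)*(4) - (2)*(3) = 2
e3 coeff: v1*b13 + v2*b23 = (2)*(-3) + (1)*(3) = -3
v _| B = 2*e1 + 2*e2 - 3*e3


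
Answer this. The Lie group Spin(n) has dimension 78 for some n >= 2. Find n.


dim Spin(n) = dim so(n) = n(n-1)/2.
Solve n(n-1)/2 = 78, i.e. n^2 - n - 156 = 0.
Discriminant = 1 + 8*78 = 625
n = (1 + sqrt(625))/2 = (1 + 25)/2 = 13


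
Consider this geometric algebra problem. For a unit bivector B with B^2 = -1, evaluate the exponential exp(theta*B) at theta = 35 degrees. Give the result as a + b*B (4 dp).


For a unit bivector B with B^2 = -1, the exponential series gives
e^(theta*B) = cos(theta) + sin(theta)*B (the GA analogue of Euler's formula).
theta = 35 degrees = 0.610865 rad
cos(35 deg) = 0.8192
sin(35 deg) = 0.5736
exp(theta*B) = 0.8192 + 0.5736*B


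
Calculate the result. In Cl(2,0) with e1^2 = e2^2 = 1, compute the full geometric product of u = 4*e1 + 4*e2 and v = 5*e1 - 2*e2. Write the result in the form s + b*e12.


Expand: (4*e1 + 4*e2)(5*e1 - 2*e2)
= 4*5*e1e1 + 4*(-2)*e1e2 + 4*5*e2e1 + 4*(-2)*e2e2
Using e1^2 = e2^2 = 1, e2e1 = -e1e2:
Scalar part s = 4*5 + 4*(-2) = 20 + (-8) = 12
Bivector part b = 4*(-2) - 4*5 = -8 - 20 = -28
uv = 12 - 28*e12


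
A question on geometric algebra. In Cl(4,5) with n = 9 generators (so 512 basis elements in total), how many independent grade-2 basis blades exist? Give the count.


Number of grade-k basis blades in Cl(p,q) with n = p + q is C(n, k).
n = 4 + 5 = 9
C(9, 2) = 9! / (2! * 7!)
= 362880 / (2 * 5040)
= 36


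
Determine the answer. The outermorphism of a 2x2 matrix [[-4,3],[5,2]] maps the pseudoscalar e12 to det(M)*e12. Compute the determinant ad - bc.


The outermorphism of a linear map f sends e1^e2 to f(e1)^f(e2).
f(e1) = -4*e1 + 5*e2
f(e2) = 3*e1 + 2*e2
f(e1) ^ f(e2) = (-4*e1 + 5*e2) ^ (3*e1 + 2*e2)
= (-4)*2*e12 + 5*3*e21
= (-8 - 15)*e12
= -23*e12
Coefficient = -23


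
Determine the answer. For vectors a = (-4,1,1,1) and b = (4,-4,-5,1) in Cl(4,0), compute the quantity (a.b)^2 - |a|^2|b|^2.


a . b = (-4)*4 + 1*(-4) + 1*(-5) + 1*1
= -16 + (-4) + (-5) + 1 = -24
|a|^2 = (-4)^2 + 1^2 + 1^2 + 1^2 = 19
|b|^2 = 4^2 + (-4)^2 + (-5)^2 + 1^2 = 58
(a.b)^2 = (-24)^2 = 576
|a|^2 * |b|^2 = 19 * 58 = 1102
Result = 576 - 1102 = -526


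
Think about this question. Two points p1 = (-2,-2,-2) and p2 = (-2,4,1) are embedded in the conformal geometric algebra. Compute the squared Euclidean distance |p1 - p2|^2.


p1 - p2 = (0, -6, -3)
|p1 - p2|^2 = 0^2 + (-6)^2 + (-3)^2
= 0 + 36 + 9
= 45


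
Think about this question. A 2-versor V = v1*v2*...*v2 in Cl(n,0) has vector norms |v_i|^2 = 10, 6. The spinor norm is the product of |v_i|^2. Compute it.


Spinor norm N(V) = |v1|^2 * |v2|^2 * ... * |v2|^2
= 10 * 6
Running product: 10, 60
N(V) = 60


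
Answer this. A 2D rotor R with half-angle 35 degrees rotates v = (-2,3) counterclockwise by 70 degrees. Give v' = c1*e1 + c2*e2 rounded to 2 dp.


Rotor R = cos(35deg) - sin(35deg)*e12
Rotation angle theta = 2 * 35 = 70 degrees
v' = R*v*~R rotates v by theta.
cos(70deg) = 0.3420, sin(70deg) = 0.9397
v'_1 = -2*cos(70deg) - 3*sin(70deg)
= -2*0.3420 - 3*0.9397
= -3.50
v'_2 = -2*sin(70deg) + 3*cos(70deg)
= -2*0.9397 + 3*0.3420
= -0.85
v' = -3.50*e1 - 0.85*e2


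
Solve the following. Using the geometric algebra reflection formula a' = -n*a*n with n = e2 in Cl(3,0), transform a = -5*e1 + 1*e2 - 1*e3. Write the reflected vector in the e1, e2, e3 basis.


Reflection formula: a' = -n*a*n, with n = e2 (unit vector, n^2 = 1).
For reflection through hyperplane perp to e2:
The component along e2 flips sign, others stay.
a = (-5, 1, -1)
a' = (-5, -1, -1)
a' = -5*e1 - 1*e2 - 1*e3


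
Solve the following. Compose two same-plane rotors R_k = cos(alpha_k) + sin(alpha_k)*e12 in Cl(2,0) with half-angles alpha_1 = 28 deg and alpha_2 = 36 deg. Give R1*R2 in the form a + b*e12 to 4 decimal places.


Same-plane rotors commute and their half-angles add:
R1*R2 = cos(a1 + a2) + sin(a1 + a2)*e12.
a1 + a2 = 28 + 36 = 64 deg
cos(64 deg) = 0.4384
sin(64 deg) = 0.8988
R1*R2 = 0.4384 + 0.8988*e12
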